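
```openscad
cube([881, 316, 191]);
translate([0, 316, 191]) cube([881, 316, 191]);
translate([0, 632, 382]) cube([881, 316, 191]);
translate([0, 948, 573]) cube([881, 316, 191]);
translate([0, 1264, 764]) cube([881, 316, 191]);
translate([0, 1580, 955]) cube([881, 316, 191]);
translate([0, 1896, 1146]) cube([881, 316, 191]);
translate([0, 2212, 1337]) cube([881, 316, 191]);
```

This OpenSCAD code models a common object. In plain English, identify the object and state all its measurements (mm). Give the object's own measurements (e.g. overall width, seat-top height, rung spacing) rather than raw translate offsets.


A straight staircase of 8 solid steps. Each step is 881 mm wide (x), 316 mm deep (y, the going) and 191 mm tall (the rise). The first step rests on the floor; each subsequent step sits one going further in +y and one rise higher in +z, directly behind and above the previous step with no overlap.


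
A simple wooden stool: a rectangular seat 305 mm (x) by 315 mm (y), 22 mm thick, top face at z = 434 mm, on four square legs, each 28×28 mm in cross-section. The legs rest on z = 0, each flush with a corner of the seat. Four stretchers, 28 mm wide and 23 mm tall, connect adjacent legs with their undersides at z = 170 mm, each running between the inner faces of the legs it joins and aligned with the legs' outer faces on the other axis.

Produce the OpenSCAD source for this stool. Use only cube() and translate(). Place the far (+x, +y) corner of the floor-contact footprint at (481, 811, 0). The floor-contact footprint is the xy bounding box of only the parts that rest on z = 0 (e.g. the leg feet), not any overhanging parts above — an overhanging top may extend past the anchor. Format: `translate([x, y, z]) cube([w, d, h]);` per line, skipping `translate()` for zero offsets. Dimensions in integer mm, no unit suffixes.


// leg_h = 434 - 22 = 412
// stretcher span = 305 - 2*28 = 249
translate([176, 496, 412]) cube([305, 315, 22]);
translate([176, 496, 0]) cube([28, 28, 412]);
translate([453, 496, 0]) cube([28, 28, 412]);
translate([176, 783, 0]) cube([28, 28, 412]);
translate([453, 783, 0]) cube([28, 28, 412]);
translate([204, 496, 170]) cube([249, 28, 23]);
translate([204, 783, 170]) cube([249, 28, 23]);
translate([176, 524, 170]) cube([28, 259, 23]);
translate([453, 524, 170]) cube([28, 259, 23]);


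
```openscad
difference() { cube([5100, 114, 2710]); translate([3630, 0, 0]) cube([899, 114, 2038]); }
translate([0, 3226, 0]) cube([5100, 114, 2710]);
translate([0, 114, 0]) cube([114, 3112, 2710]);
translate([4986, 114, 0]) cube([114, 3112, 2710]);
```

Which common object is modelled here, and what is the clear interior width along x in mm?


A single room. The interior width is 4872 mm.

Four walls enclosing a rectangle with a door in the front wall — a room. Outside width 5100 minus two 114 mm walls gives 4872 mm.


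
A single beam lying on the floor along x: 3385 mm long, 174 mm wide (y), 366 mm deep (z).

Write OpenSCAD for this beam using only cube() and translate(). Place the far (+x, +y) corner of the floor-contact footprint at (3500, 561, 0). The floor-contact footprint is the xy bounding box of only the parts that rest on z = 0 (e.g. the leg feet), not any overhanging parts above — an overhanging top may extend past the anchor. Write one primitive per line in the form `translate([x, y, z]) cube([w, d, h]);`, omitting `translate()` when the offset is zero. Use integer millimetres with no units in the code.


translate([115, 387, 0]) cube([3385, 174, 366]);


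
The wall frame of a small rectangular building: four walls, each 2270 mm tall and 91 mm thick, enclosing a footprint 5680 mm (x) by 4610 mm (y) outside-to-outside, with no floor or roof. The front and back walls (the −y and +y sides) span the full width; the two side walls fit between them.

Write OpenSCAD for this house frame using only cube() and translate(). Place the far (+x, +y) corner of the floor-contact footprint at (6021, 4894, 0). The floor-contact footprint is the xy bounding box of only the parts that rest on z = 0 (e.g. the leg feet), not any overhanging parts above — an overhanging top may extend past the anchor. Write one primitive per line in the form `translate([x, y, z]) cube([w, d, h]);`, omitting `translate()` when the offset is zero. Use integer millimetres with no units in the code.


translate([341, 284, 0]) cube([5680, 91, 2270]);
translate([341, 4803, 0]) cube([5680, 91, 2270]);
translate([341, 375, 0]) cube([91, 4428, 2270]);
translate([5930, 375, 0]) cube([91, 4428, 2270]);


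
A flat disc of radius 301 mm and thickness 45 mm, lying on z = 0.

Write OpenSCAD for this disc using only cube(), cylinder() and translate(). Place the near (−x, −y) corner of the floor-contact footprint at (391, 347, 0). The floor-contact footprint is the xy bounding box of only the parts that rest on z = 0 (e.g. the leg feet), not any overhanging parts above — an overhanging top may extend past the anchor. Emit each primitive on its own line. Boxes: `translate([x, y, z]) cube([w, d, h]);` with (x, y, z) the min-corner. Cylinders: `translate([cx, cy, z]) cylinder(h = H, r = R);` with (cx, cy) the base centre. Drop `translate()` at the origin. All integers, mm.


translate([692, 648, 0]) cylinder(h = 45, r = 301);


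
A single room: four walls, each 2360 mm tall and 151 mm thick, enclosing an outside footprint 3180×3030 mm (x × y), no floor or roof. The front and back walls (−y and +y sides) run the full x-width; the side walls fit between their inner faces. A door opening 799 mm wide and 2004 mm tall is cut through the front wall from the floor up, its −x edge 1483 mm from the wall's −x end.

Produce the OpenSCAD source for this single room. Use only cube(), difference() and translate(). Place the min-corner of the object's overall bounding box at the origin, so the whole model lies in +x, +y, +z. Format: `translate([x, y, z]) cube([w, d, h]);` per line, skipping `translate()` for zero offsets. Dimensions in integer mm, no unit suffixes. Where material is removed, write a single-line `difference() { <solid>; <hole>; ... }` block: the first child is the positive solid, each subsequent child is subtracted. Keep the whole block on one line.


difference() { cube([3180, 151, 2360]); translate([1483, 0, 0]) cube([799, 151, 2004]); }
translate([0, 2879, 0]) cube([3180, 151, 2360]);
translate([0, 151, 0]) cube([151, 2728, 2360]);
translate([3029, 151, 0]) cube([151, 2728, 2360]);


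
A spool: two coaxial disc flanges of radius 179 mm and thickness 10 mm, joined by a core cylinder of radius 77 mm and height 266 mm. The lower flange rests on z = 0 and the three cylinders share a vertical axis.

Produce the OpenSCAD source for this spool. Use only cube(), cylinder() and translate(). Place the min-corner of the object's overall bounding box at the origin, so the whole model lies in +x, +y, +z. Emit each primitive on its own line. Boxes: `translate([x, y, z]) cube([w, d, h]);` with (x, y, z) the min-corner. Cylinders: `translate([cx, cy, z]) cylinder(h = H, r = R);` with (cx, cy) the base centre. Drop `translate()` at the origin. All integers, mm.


translate([179, 179, 0]) cylinder(h = 10, r = 179);
translate([179, 179, 10]) cylinder(h = 266, r = 77);
translate([179, 179, 276]) cylinder(h = 10, r = 179);


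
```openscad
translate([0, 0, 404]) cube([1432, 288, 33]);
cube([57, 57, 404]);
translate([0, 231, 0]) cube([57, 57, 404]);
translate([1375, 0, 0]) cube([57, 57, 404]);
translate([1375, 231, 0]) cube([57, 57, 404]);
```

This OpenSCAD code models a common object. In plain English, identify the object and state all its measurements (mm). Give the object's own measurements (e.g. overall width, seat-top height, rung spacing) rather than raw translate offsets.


A long wooden bench with a 1432 mm (x) × 288 mm (y) seat, 33 mm thick, its top surface 437 mm above the floor. Four 57 mm square legs at the seat corners, flush with the edges, run from z = 0 to the seat underside.


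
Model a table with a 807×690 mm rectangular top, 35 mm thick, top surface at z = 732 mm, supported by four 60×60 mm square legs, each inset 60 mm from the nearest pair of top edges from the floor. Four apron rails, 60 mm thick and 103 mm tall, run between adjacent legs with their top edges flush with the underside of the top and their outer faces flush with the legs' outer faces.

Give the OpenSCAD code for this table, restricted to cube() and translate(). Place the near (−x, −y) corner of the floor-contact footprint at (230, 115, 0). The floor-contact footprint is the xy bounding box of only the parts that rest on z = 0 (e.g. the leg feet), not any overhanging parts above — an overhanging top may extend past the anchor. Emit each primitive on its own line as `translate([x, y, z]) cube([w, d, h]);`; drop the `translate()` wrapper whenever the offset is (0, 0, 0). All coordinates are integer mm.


translate([170, 55, 697]) cube([807, 690, 35]);
translate([230, 115, 0]) cube([60, 60, 697]);
translate([857, 115, 0]) cube([60, 60, 697]);
translate([230, 625, 0]) cube([60, 60, 697]);
translate([857, 625, 0]) cube([60, 60, 697]);
translate([290, 115, 594]) cube([567, 60, 103]);
translate([290, 625, 594]) cube([567, 60, 103]);
translate([230, 175, 594]) cube([60, 450, 103]);
translate([857, 175, 594]) cube([60, 450, 103]);


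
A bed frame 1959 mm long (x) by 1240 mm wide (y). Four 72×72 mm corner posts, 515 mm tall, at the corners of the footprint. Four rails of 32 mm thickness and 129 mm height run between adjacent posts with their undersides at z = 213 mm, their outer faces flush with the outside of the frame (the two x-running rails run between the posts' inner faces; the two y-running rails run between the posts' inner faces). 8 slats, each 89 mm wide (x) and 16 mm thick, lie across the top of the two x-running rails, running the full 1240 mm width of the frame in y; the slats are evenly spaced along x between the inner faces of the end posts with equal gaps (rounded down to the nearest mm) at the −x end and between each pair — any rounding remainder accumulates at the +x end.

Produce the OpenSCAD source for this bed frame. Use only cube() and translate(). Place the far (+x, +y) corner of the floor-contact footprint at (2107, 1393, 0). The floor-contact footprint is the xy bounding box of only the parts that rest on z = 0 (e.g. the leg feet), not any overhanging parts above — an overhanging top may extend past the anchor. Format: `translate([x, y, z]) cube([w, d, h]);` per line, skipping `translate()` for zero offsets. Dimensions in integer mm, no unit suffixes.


translate([148, 153, 0]) cube([72, 72, 515]);
translate([148, 1321, 0]) cube([72, 72, 515]);
translate([2035, 153, 0]) cube([72, 72, 515]);
translate([2035, 1321, 0]) cube([72, 72, 515]);
translate([220, 153, 213]) cube([1815, 32, 129]);
translate([220, 1361, 213]) cube([1815, 32, 129]);
translate([148, 225, 213]) cube([32, 1096, 129]);
translate([2075, 225, 213]) cube([32, 1096, 129]);
translate([342, 153, 342]) cube([89, 1240, 16]);
translate([553, 153, 342]) cube([89, 1240, 16]);
translate([764, 153, 342]) cube([89, 1240, 16]);
translate([975, 153, 342]) cube([89, 1240, 16]);
translate([1186, 153, 342]) cube([89, 1240, 16]);
translate([1397, 153, 342]) cube([89, 1240, 16]);
translate([1608, 153, 342]) cube([89, 1240, 16]);
translate([1819, 153, 342]) cube([89, 1240, 16]);


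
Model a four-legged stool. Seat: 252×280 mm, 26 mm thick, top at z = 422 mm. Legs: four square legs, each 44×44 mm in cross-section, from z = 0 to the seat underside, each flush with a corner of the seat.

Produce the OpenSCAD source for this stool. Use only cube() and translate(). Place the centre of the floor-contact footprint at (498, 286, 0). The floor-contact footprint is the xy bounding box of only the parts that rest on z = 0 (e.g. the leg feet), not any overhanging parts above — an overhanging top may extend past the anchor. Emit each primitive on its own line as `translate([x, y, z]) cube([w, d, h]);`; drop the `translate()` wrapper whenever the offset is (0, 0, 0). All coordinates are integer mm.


translate([372, 146, 396]) cube([252, 280, 26]);
translate([372, 146, 0]) cube([44, 44, 396]);
translate([580, 146, 0]) cube([44, 44, 396]);
translate([372, 382, 0]) cube([44, 44, 396]);
translate([580, 382, 0]) cube([44, 44, 396]);


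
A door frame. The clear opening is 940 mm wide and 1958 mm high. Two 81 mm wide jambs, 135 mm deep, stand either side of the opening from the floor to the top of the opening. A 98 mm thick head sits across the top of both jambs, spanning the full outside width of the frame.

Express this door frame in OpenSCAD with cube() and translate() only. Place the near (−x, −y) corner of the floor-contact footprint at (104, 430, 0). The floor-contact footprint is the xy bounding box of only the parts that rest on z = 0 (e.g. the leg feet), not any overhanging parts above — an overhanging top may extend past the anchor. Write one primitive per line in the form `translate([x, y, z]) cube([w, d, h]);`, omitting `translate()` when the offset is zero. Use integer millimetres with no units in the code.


translate([104, 430, 0]) cube([81, 135, 1958]);
translate([1125, 430, 0]) cube([81, 135, 1958]);
translate([104, 430, 1958]) cube([1102, 135, 98]);


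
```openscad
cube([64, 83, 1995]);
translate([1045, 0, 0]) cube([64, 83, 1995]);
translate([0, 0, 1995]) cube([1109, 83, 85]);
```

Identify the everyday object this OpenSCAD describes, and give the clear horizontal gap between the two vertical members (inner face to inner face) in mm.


A door frame. The clear opening width is 981 mm.

Two 1995 mm tall posts with a header on top — a door frame. The left jamb is 64 mm wide at x = 0; the right jamb starts at x = 1045. The clear opening is 1045 − 64 = 981 mm.


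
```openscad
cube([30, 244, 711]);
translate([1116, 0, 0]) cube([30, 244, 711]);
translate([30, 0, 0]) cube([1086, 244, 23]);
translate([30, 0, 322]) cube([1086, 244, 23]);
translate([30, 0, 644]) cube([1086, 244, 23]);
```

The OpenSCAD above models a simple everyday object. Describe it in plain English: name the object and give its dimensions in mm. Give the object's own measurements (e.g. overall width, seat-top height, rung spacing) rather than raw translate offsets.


An open bookshelf. Two side panels, each 30 mm thick, 244 mm deep and 711 mm tall, stand 1146 mm apart (outside-to-outside). Between them sit 3 shelves, each 23 mm thick and 244 mm deep, spanning the full gap between the sides. The bottom shelf rests on the floor (its underside at z = 0) and the clear gap between one shelf's top and the next shelf's underside is 299 mm.


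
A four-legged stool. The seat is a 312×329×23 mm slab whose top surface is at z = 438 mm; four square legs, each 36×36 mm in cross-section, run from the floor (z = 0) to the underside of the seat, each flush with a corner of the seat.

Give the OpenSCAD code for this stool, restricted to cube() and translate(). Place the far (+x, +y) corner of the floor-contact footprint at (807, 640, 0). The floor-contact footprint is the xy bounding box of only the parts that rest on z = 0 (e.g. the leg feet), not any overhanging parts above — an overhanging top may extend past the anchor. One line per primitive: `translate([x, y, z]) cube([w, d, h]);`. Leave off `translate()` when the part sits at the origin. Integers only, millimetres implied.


// leg_h = 438 - 23 = 415
translate([495, 311, 415]) cube([312, 329, 23]);
translate([495, 311, 0]) cube([36, 36, 415]);
translate([771, 311, 0]) cube([36, 36, 415]);
translate([495, 604, 0]) cube([36, 36, 415]);
translate([771, 604, 0]) cube([36, 36, 415]);


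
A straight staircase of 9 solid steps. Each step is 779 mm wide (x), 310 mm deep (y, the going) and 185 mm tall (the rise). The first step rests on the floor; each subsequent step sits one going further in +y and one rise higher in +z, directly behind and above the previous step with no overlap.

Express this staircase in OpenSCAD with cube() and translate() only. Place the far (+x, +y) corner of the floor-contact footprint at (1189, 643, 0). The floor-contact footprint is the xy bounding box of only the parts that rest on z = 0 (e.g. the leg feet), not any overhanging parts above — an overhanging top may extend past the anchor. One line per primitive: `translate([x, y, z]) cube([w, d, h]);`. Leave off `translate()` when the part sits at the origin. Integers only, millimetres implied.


translate([410, 333, 0]) cube([779, 310, 185]);
translate([410, 643, 185]) cube([779, 310, 185]);
translate([410, 953, 370]) cube([779, 310, 185]);
translate([410, 1263, 555]) cube([779, 310, 185]);
translate([410, 1573, 740]) cube([779, 310, 185]);
translate([410, 1883, 925]) cube([779, 310, 185]);
translate([410, 2193, 1110]) cube([779, 310, 185]);
translate([410, 2503, 1295]) cube([779, 310, 185]);
translate([410, 2813, 1480]) cube([779, 310, 185]);


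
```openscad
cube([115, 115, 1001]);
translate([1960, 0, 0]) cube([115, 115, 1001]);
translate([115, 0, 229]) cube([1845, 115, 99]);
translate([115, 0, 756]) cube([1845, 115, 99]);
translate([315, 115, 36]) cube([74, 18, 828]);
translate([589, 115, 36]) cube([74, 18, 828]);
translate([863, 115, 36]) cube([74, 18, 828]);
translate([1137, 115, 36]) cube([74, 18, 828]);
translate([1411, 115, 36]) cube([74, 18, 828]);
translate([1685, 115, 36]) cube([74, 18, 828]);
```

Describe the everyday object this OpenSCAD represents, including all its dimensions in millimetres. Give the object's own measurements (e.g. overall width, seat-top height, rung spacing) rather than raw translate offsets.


A fence section. Two 115×115 mm posts, 1001 mm tall, stand on the floor with a clear span of 1845 mm between their inner faces. Two horizontal rails of 115×99 mm section span the gap between the posts with their undersides at z = 229 mm and z = 756 mm, flush with the posts' −y face. 6 pickets, each 74 mm wide, 18 mm thick and 828 mm tall, are fixed to the +y face of the rails with their bottoms at z = 36 mm, spaced across the span with a 200 mm gap after the −x post and between neighbouring pickets, with 201 mm left before the +x post.


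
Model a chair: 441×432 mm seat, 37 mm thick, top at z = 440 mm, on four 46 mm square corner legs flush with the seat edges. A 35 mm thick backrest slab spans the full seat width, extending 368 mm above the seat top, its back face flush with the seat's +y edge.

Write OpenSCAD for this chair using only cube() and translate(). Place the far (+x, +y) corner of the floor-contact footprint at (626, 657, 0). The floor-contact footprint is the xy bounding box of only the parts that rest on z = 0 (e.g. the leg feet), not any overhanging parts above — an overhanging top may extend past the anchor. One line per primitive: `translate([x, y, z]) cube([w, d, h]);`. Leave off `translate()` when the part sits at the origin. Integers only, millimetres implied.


translate([185, 225, 403]) cube([441, 432, 37]);
translate([185, 225, 0]) cube([46, 46, 403]);
translate([580, 225, 0]) cube([46, 46, 403]);
translate([185, 611, 0]) cube([46, 46, 403]);
translate([580, 611, 0]) cube([46, 46, 403]);
translate([185, 622, 440]) cube([441, 35, 368]);


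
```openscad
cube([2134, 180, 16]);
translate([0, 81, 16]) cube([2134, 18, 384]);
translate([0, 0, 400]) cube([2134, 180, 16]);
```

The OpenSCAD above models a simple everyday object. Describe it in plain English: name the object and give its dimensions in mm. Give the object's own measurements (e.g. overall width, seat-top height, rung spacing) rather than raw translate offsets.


An I-beam lying along x, 2134 mm long. Overall section height 416 mm. Two flanges 180 mm wide (y) and 16 mm thick, one on the floor and one at the top; a web 18 mm thick runs between them, centred on the flange width.


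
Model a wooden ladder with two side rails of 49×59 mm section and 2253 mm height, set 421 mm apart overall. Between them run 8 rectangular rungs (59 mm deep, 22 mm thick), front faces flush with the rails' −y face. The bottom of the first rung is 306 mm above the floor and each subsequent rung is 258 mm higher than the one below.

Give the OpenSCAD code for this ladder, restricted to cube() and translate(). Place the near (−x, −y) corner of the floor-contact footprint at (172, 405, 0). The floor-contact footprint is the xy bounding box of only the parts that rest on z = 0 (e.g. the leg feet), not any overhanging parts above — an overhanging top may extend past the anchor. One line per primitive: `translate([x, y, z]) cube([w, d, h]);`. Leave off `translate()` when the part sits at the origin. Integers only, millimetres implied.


translate([172, 405, 0]) cube([49, 59, 2253]);
translate([544, 405, 0]) cube([49, 59, 2253]);
translate([221, 405, 306]) cube([323, 59, 22]);
translate([221, 405, 564]) cube([323, 59, 22]);
translate([221, 405, 822]) cube([323, 59, 22]);
translate([221, 405, 1080]) cube([323, 59, 22]);
translate([221, 405, 1338]) cube([323, 59, 22]);
translate([221, 405, 1596]) cube([323, 59, 22]);
translate([221, 405, 1854]) cube([323, 59, 22]);
translate([221, 405, 2112]) cube([323, 59, 22]);


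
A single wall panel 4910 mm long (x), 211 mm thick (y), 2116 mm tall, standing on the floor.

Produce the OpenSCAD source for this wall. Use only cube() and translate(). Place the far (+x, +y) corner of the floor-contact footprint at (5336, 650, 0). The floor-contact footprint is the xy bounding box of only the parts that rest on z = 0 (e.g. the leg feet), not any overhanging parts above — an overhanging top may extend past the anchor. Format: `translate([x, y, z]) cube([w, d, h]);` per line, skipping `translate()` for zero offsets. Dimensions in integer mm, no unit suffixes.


translate([426, 439, 0]) cube([4910, 211, 2116]);


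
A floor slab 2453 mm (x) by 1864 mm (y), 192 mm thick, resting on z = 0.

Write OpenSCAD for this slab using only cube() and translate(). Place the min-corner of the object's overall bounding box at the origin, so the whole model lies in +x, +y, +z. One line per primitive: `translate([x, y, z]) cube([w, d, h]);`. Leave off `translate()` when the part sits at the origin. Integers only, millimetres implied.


cube([2453, 1864, 192]);


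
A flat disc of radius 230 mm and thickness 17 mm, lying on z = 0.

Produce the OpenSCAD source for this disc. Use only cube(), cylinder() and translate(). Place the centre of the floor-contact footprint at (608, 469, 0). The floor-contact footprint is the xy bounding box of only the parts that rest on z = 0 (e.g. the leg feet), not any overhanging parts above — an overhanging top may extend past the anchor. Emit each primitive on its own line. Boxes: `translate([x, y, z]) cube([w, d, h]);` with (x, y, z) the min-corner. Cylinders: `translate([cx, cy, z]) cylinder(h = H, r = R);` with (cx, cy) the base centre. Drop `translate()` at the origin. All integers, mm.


translate([608, 469, 0]) cylinder(h = 17, r = 230);


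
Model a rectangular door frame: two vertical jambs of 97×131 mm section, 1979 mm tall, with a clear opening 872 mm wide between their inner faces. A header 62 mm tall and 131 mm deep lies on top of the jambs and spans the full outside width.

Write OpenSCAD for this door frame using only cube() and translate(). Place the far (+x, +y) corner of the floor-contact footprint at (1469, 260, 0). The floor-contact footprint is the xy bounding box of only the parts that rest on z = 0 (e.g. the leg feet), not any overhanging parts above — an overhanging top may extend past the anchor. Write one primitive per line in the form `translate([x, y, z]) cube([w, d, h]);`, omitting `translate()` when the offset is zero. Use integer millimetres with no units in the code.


translate([403, 129, 0]) cube([97, 131, 1979]);
translate([1372, 129, 0]) cube([97, 131, 1979]);
translate([403, 129, 1979]) cube([1066, 131, 62]);


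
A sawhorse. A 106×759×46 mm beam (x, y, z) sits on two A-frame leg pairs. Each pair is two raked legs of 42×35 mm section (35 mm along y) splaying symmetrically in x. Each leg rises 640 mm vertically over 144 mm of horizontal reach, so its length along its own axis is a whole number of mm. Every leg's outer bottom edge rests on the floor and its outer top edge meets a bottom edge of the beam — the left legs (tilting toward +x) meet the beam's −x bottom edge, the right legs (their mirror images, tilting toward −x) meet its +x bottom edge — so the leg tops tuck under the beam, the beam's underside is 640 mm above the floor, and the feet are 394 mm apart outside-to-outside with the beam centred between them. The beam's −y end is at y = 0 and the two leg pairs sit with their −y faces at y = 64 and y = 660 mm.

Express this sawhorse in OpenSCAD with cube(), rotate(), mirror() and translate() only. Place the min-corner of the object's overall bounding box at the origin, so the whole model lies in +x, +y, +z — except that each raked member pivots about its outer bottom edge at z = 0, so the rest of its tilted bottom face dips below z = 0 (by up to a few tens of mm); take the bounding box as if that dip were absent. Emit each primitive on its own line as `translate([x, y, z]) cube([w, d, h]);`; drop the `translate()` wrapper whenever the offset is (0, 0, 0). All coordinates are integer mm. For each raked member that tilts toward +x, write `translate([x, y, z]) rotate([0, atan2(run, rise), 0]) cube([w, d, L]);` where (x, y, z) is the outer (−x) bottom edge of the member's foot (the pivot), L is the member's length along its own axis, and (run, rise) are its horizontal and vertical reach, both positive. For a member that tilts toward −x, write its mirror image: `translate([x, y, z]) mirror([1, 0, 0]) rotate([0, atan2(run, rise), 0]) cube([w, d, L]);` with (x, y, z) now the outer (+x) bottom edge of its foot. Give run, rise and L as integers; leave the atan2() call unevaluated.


translate([144, 0, 640]) cube([106, 759, 46]);
translate([0, 64, 0]) rotate([0, atan2(144, 640), 0]) cube([42, 35, 656]);
translate([394, 64, 0]) mirror([1, 0, 0]) rotate([0, atan2(144, 640), 0]) cube([42, 35, 656]);
translate([0, 660, 0]) rotate([0, atan2(144, 640), 0]) cube([42, 35, 656]);
translate([394, 660, 0]) mirror([1, 0, 0]) rotate([0, atan2(144, 640), 0]) cube([42, 35, 656]);


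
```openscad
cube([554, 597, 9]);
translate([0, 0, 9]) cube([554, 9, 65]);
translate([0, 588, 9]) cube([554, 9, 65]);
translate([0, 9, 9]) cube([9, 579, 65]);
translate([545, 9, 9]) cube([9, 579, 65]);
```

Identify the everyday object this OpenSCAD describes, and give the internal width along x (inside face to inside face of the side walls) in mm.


An open box. The internal width is 536 mm.

A 554×597 base slab with four walls standing on it — an open box. The base is 554 mm wide and the walls are 9 mm thick, so the internal width is 554 − 2 × 9 = 536 mm.


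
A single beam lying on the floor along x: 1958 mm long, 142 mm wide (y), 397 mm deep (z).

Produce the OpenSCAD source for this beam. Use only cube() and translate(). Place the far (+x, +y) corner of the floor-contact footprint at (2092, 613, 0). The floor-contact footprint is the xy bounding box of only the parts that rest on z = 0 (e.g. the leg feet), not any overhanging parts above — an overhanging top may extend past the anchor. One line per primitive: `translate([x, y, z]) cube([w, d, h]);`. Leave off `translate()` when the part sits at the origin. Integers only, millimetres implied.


translate([134, 471, 0]) cube([1958, 142, 397]);


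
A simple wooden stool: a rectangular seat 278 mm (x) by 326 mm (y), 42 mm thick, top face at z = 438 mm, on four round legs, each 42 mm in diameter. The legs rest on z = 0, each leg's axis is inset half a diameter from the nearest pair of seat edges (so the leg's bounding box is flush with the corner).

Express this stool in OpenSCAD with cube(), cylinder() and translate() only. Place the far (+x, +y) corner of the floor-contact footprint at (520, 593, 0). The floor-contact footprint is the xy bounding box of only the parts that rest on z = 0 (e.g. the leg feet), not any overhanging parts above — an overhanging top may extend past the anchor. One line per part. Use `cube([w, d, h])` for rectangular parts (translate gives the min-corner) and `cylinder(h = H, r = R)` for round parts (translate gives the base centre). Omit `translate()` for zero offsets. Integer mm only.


translate([242, 267, 396]) cube([278, 326, 42]);
translate([263, 288, 0]) cylinder(h = 396, r = 21);
translate([499, 288, 0]) cylinder(h = 396, r = 21);
translate([263, 572, 0]) cylinder(h = 396, r = 21);
translate([499, 572, 0]) cylinder(h = 396, r = 21);


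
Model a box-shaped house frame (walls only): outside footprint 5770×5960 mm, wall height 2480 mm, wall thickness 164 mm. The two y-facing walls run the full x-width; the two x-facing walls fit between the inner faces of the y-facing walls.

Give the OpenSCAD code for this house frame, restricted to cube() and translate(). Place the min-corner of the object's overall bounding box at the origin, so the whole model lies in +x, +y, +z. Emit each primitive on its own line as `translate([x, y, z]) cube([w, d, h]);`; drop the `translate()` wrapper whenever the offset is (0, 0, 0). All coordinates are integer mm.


cube([5770, 164, 2480]);
translate([0, 5796, 0]) cube([5770, 164, 2480]);
translate([0, 164, 0]) cube([164, 5632, 2480]);
translate([5606, 164, 0]) cube([164, 5632, 2480]);


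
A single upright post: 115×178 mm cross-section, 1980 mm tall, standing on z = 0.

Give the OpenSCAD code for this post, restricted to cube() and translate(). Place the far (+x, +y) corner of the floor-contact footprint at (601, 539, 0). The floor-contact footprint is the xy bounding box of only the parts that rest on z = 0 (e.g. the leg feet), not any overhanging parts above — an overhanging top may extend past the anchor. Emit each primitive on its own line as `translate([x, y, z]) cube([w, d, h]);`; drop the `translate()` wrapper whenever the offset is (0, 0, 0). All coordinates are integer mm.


translate([486, 361, 0]) cube([115, 178, 1980]);


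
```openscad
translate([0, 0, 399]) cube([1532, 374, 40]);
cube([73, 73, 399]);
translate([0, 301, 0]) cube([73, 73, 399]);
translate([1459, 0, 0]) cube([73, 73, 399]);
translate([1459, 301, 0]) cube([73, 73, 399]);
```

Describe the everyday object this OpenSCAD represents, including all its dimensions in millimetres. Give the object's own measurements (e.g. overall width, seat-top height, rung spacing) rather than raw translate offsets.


A long wooden bench with a 1532 mm (x) × 374 mm (y) seat, 40 mm thick, its top surface 439 mm above the floor. Four 73 mm square legs at the seat corners, flush with the edges, run from z = 0 to the seat underside.


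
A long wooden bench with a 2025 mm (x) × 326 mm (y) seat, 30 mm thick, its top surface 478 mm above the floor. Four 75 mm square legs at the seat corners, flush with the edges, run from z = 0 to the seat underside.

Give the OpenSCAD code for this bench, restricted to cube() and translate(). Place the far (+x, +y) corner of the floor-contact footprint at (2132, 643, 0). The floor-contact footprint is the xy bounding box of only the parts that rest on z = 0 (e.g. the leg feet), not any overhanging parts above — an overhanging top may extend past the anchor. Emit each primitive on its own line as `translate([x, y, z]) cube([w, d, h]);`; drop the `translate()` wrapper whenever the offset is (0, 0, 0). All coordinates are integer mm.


// leg_h = 478 − 30 = 448
translate([107, 317, 448]) cube([2025, 326, 30]);
translate([107, 317, 0]) cube([75, 75, 448]);
translate([107, 568, 0]) cube([75, 75, 448]);
translate([2057, 317, 0]) cube([75, 75, 448]);
translate([2057, 568, 0]) cube([75, 75, 448]);


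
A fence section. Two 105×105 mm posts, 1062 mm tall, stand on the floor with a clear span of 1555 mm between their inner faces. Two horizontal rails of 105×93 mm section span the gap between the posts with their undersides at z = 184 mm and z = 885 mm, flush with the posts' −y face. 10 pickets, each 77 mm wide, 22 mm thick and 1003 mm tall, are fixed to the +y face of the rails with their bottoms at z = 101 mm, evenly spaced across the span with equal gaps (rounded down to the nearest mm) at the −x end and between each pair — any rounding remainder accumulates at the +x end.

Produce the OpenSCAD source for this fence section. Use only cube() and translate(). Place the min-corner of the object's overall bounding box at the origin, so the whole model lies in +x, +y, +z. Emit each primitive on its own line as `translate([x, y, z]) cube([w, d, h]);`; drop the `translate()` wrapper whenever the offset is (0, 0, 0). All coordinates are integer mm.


cube([105, 105, 1062]);
translate([1660, 0, 0]) cube([105, 105, 1062]);
translate([105, 0, 184]) cube([1555, 105, 93]);
translate([105, 0, 885]) cube([1555, 105, 93]);
translate([176, 105, 101]) cube([77, 22, 1003]);
translate([324, 105, 101]) cube([77, 22, 1003]);
translate([472, 105, 101]) cube([77, 22, 1003]);
translate([620, 105, 101]) cube([77, 22, 1003]);
translate([768, 105, 101]) cube([77, 22, 1003]);
translate([916, 105, 101]) cube([77, 22, 1003]);
translate([1064, 105, 101]) cube([77, 22, 1003]);
translate([1212, 105, 101]) cube([77, 22, 1003]);
translate([1360, 105, 101]) cube([77, 22, 1003]);
translate([1508, 105, 101]) cube([77, 22, 1003]);


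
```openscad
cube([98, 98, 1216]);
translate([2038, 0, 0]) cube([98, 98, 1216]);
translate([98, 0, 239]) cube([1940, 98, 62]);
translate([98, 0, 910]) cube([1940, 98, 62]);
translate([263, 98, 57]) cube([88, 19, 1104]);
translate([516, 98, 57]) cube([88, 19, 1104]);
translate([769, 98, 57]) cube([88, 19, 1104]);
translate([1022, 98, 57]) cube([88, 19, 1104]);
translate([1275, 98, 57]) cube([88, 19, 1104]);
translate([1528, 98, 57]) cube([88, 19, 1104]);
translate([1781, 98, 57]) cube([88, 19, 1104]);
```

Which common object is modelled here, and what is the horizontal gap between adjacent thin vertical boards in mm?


A fence section. The picket gap is 165 mm.

Two posts, two rails, 7 pickets — a fence section. Span 1940 mm holds 7 pickets of 88 mm with 8 equal gaps: ⌊(1940 − 7·88) / 8⌋ = 165 mm.


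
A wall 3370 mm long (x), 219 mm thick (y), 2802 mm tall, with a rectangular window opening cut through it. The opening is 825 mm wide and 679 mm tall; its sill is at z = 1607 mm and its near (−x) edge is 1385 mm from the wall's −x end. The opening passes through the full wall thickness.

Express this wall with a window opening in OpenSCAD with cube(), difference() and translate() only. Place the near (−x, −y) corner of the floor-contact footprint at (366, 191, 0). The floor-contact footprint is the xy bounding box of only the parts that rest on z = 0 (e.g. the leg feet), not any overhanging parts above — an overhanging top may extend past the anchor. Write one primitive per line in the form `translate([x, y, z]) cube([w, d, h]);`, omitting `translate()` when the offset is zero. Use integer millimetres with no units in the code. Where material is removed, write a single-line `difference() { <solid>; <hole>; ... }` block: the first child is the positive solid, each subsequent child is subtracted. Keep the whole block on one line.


difference() { translate([366, 191, 0]) cube([3370, 219, 2802]); translate([1751, 191, 1607]) cube([825, 219, 679]); }


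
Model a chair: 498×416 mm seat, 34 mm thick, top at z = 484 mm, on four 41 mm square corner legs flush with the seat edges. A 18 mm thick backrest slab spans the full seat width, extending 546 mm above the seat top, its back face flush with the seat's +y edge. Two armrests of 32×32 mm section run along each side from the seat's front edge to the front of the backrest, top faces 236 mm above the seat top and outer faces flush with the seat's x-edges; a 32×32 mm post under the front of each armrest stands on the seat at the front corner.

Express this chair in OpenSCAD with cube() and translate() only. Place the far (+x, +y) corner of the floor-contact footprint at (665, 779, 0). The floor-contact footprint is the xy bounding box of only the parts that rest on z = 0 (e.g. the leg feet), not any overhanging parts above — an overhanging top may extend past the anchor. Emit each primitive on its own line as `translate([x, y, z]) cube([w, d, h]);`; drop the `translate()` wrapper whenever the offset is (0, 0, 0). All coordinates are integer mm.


translate([167, 363, 450]) cube([498, 416, 34]);
translate([167, 363, 0]) cube([41, 41, 450]);
translate([624, 363, 0]) cube([41, 41, 450]);
translate([167, 738, 0]) cube([41, 41, 450]);
translate([624, 738, 0]) cube([41, 41, 450]);
translate([167, 761, 484]) cube([498, 18, 546]);
translate([167, 363, 688]) cube([32, 398, 32]);
translate([633, 363, 688]) cube([32, 398, 32]);
translate([167, 363, 484]) cube([32, 32, 204]);
translate([633, 363, 484]) cube([32, 32, 204]);


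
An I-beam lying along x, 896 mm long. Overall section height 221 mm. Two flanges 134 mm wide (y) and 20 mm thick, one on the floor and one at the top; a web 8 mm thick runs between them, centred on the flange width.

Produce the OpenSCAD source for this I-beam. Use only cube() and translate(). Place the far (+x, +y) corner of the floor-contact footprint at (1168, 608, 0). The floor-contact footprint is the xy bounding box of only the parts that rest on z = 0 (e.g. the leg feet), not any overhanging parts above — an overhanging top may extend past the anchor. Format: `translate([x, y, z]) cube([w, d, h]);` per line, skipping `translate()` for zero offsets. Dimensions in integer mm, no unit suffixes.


translate([272, 474, 0]) cube([896, 134, 20]);
translate([272, 537, 20]) cube([896, 8, 181]);
translate([272, 474, 201]) cube([896, 134, 20]);


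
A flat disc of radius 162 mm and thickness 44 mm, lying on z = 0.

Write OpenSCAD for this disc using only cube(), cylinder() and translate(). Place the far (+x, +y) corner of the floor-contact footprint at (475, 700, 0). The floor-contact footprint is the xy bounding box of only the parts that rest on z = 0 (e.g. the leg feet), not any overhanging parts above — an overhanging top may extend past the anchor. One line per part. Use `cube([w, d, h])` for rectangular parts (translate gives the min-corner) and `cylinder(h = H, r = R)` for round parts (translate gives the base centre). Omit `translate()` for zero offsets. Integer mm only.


translate([313, 538, 0]) cylinder(h = 44, r = 162);


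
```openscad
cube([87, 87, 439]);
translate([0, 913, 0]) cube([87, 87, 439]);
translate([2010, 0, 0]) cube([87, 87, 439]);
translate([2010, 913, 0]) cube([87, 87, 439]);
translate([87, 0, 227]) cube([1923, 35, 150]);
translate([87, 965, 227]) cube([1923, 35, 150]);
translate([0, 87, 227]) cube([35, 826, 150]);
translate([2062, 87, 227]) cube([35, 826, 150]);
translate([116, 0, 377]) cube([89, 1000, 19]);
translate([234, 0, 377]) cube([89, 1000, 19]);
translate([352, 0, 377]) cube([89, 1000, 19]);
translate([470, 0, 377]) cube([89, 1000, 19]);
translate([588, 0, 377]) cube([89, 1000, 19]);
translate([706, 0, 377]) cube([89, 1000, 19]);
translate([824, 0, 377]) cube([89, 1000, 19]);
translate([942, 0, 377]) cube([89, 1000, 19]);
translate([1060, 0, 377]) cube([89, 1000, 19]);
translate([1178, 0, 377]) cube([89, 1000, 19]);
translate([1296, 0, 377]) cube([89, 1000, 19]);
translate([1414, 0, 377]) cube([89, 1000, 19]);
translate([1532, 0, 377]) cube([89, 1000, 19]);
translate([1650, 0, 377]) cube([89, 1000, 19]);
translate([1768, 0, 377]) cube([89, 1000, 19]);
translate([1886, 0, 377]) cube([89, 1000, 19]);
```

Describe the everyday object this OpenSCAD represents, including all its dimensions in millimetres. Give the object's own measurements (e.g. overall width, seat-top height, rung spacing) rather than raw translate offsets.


A bed frame 2097 mm long (x) by 1000 mm wide (y). Four 87×87 mm corner posts, 439 mm tall, at the corners of the footprint. Four rails of 35 mm thickness and 150 mm height run between adjacent posts with their undersides at z = 227 mm, their outer faces flush with the outside of the frame (the two x-running rails run between the posts' inner faces; the two y-running rails run between the posts' inner faces). 16 slats, each 89 mm wide (x) and 19 mm thick, lie across the top of the two x-running rails, running the full 1000 mm width of the frame in y; along x they sit between the end posts with a 29 mm gap after the −x posts and between neighbouring slats, leaving 35 mm before the +x posts.
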